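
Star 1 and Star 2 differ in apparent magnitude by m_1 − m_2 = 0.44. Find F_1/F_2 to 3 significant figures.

F_1/F_2 = 10^(−(m_1 − m_2)/2.5) = 10^(-0.44/2.5) = 10^-0.176 = 0.6668.

0.667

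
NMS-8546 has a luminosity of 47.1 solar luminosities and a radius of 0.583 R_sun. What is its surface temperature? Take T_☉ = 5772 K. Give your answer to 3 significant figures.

1.98×10^4 K

T/T_☉ = (L/L_☉)^(1/4) / (R/R_☉)^(1/2)
T = 5772 × (47.1)^(1/4) / √(0.583) = 5772 × 2.620 / 0.7635 = 1.980×10^4 K.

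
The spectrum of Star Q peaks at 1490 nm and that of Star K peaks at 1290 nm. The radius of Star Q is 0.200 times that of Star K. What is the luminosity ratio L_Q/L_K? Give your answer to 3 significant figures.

0.0225

Wien's law gives T ∝ 1/λ_max, so T_Q/T_K = λ_K/λ_Q = 1290/1490 = 0.8658.
Then L ∝ R²T⁴ gives L_Q/L_K = (0.200)² × (0.8658)⁴ = 0.04000 × 0.5618 = 0.02247.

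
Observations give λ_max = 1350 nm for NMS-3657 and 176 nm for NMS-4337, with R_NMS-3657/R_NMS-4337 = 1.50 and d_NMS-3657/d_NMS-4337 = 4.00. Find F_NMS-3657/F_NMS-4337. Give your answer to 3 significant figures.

4.06×10^-5

Wien's law: T_NMS-3657/T_NMS-4337 = λ_NMS-4337/λ_NMS-3657 = 176/1350 = 0.1304.
L_NMS-3657/L_NMS-4337 = (R_NMS-3657/R_NMS-4337)²(T_NMS-3657/T_NMS-4337)⁴ = (1.50)²(0.1304)⁴ = 6.500×10^-4.
F_NMS-3657/F_NMS-4337 = (L_NMS-3657/L_NMS-4337)/(d_NMS-3657/d_NMS-4337)² = 6.500×10^-4/(4.00)² = 4.062×10^-5.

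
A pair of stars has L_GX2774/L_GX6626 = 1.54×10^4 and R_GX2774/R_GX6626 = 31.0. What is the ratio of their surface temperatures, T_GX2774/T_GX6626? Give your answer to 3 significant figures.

L ∝ R²T⁴ gives T ∝ (L/R²)^(1/4), so
T_GX2774/T_GX6626 = (1.54×10^4 / 31.0²)^(1/4) = (16.02)^(1/4) = 2.001.

2.00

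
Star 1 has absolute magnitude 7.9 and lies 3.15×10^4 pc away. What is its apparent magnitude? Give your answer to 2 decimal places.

25.39

m = M + 5 log₁₀(d/10 pc) = 7.9 + 5 log₁₀(3.15×10^4/10)
  = 7.9 + 5 × 3.498 = 7.9 + 17.49 = 25.39.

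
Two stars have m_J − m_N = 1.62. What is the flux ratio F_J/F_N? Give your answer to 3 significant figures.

F_J/F_N = 10^(−(m_J − m_N)/2.5) = 10^(-1.62/2.5) = 10^-0.648 = 0.2249.

0.225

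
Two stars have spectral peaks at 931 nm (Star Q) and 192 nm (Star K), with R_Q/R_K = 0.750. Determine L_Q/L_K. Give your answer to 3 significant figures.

Wien's law gives T ∝ 1/λ_max, so T_Q/T_K = λ_K/λ_Q = 192/931 = 0.2062.
Then L ∝ R²T⁴ gives L_Q/L_K = (0.750)² × (0.2062)⁴ = 0.5625 × 0.001809 = 0.001017.

0.00102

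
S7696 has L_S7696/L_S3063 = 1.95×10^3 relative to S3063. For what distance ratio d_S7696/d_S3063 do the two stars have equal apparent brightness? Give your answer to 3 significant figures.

44.2

Equal flux requires L_S7696/d_S7696² = L_S3063/d_S3063², so d_S7696/d_S3063 = √(L_S7696/L_S3063)
= √(1.95×10^3) = 44.16.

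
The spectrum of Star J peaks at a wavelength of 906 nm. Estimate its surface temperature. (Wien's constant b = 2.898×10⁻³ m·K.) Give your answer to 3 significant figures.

3.20×10^3 K

T = b/λ_max = 2.898×10⁻³ / (906×10⁻⁹) = 3199 K.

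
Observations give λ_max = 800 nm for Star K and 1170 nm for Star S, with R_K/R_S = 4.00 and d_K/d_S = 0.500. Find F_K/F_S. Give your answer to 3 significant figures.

Wien's law: T_K/T_S = λ_S/λ_K = 1170/800 = 1.462.
L_K/L_S = (R_K/R_S)²(T_K/T_S)⁴ = (4.00)²(1.462)⁴ = 73.20.
F_K/F_S = (L_K/L_S)/(d_K/d_S)² = 73.20/(0.500)² = 292.8.

293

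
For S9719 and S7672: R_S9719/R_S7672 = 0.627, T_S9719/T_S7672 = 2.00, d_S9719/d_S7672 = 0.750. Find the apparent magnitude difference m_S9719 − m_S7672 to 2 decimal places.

L_S9719/L_S7672 = (0.627)²(2.00)⁴ = 6.290.
F_S9719/F_S7672 = (L_S9719/L_S7672)/(d_S9719/d_S7672)² = 6.290/0.5625 = 11.18.
m_S9719 − m_S7672 = −2.5 log₁₀(11.18) = -2.62.

-2.62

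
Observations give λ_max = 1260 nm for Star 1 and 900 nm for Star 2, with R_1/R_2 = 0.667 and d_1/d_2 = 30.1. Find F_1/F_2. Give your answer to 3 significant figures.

1.28×10^-4

Wien's law: T_1/T_2 = λ_2/λ_1 = 900/1260 = 0.7143.
L_1/L_2 = (R_1/R_2)²(T_1/T_2)⁴ = (0.667)²(0.7143)⁴ = 0.1158.
F_1/F_2 = (L_1/L_2)/(d_1/d_2)² = 0.1158/(30.1)² = 1.278×10^-4.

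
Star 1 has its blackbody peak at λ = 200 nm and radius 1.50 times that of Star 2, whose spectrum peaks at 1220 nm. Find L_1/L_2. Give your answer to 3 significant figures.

Wien's law gives T ∝ 1/λ_max, so T_1/T_2 = λ_2/λ_1 = 1220/200 = 6.100.
Then L ∝ R²T⁴ gives L_1/L_2 = (1.50)² × (6.100)⁴ = 2.250 × 1385 = 3115.

3.12×10^3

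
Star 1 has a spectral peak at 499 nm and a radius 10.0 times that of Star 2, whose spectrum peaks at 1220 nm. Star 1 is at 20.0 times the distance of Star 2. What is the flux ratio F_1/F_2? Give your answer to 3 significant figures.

8.93

Wien's law: T_1/T_2 = λ_2/λ_1 = 1220/499 = 2.445.
L_1/L_2 = (R_1/R_2)²(T_1/T_2)⁴ = (10.0)²(2.445)⁴ = 3573.
F_1/F_2 = (L_1/L_2)/(d_1/d_2)² = 3573/(20.0)² = 8.933.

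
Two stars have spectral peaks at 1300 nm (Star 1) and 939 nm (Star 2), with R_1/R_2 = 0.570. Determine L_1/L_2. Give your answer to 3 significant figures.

Wien's law gives T ∝ 1/λ_max, so T_1/T_2 = λ_2/λ_1 = 939/1300 = 0.7223.
Then L ∝ R²T⁴ gives L_1/L_2 = (0.570)² × (0.7223)⁴ = 0.3249 × 0.2722 = 0.08844.

0.0884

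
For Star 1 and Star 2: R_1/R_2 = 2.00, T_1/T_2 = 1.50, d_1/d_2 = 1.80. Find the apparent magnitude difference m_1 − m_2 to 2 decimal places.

L_1/L_2 = (2.00)²(1.50)⁴ = 20.25.
F_1/F_2 = (L_1/L_2)/(d_1/d_2)² = 20.25/3.240 = 6.250.
m_1 − m_2 = −2.5 log₁₀(6.250) = -1.99.

-1.99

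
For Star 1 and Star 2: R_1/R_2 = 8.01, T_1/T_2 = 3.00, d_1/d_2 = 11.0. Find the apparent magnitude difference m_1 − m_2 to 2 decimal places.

-4.08

L_1/L_2 = (8.01)²(3.00)⁴ = 5197.
F_1/F_2 = (L_1/L_2)/(d_1/d_2)² = 5197/121.0 = 42.95.
m_1 − m_2 = −2.5 log₁₀(42.95) = -4.08.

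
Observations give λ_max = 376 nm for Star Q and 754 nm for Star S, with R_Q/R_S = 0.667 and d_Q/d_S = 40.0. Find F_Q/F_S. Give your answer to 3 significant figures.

Wien's law: T_Q/T_S = λ_S/λ_Q = 754/376 = 2.005.
L_Q/L_S = (R_Q/R_S)²(T_Q/T_S)⁴ = (0.667)²(2.005)⁴ = 7.194.
F_Q/F_S = (L_Q/L_S)/(d_Q/d_S)² = 7.194/(40.0)² = 0.004496.

0.00450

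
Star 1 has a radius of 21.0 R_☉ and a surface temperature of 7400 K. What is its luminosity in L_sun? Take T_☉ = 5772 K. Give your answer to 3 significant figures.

L/L_☉ = (R/R_☉)² (T/T_☉)⁴ = (21.0)² × (7400/5772)⁴
       = 441.0 × (1.282)⁴ = 441.0 × 2.702 = 1191.

1.19×10^3 L_sun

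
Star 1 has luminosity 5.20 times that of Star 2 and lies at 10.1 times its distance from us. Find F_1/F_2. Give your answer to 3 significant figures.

0.0510

F = L/(4πd²), so F_1/F_2 = (L_1/L_2) / (d_1/d_2)²
= 5.20 / (10.1)² = 5.20 / 102.0 = 0.05098.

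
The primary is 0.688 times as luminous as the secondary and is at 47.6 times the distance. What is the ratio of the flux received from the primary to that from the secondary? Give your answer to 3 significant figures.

3.04×10^-4

F = L/(4πd²), so F_p/F_s = (L_p/L_s) / (d_p/d_s)²
= 0.688 / (47.6)² = 0.688 / 2266 = 3.037×10^-4.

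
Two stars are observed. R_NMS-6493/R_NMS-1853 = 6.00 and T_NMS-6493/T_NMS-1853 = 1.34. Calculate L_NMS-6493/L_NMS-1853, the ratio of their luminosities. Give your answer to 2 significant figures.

1.2×10^2

From the Stefan–Boltzmann law, L ∝ R²T⁴, so
L_NMS-6493/L_NMS-1853 = (R_NMS-6493/R_NMS-1853)² (T_NMS-6493/T_NMS-1853)⁴ = (6.00)² × (1.34)⁴ = 36.00 × 3.224 = 116.1.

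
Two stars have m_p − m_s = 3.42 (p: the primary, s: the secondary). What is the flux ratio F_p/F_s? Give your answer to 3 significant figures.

0.0429

F_p/F_s = 10^(−(m_p − m_s)/2.5) = 10^(-3.42/2.5) = 10^-1.368 = 0.04285.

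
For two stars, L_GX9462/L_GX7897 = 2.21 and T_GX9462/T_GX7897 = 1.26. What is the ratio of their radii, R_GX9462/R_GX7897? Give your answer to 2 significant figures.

L ∝ R²T⁴ gives R ∝ √L / T², so
R_GX9462/R_GX7897 = √(2.21) / (1.26)² = 1.487 / 1.588 = 0.9364.

0.94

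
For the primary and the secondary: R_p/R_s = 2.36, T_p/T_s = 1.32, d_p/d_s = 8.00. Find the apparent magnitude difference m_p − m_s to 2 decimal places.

L_p/L_s = (2.36)²(1.32)⁴ = 16.91.
F_p/F_s = (L_p/L_s)/(d_p/d_s)² = 16.91/64.00 = 0.2642.
m_p − m_s = −2.5 log₁₀(0.2642) = 1.45.

1.45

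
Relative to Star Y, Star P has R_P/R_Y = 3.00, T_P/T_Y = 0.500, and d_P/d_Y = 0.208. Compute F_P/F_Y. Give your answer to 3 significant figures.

13.0

L_P/L_Y = (R_P/R_Y)²(T_P/T_Y)⁴ = (3.00)² × (0.500)⁴ = 0.5625.
F_P/F_Y = (L_P/L_Y)/(d_P/d_Y)² = 0.5625 / (0.208)² = 13.00.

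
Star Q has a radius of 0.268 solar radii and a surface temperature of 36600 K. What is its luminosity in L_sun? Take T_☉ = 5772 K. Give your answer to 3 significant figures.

116 L_sun

L/L_☉ = (R/R_☉)² (T/T_☉)⁴ = (0.268)² × (36600/5772)⁴
       = 0.07182 × (6.341)⁴ = 0.07182 × 1617 = 116.1.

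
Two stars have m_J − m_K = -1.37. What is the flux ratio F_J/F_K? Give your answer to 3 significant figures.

F_J/F_K = 10^(−(m_J − m_K)/2.5) = 10^(1.37/2.5) = 10^0.548 = 3.532.

3.53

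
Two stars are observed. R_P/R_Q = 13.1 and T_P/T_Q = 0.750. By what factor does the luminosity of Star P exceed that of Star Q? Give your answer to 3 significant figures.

From the Stefan–Boltzmann law, L ∝ R²T⁴, so
L_P/L_Q = (R_P/R_Q)² (T_P/T_Q)⁴ = (13.1)² × (0.750)⁴ = 171.6 × 0.3164 = 54.30.

54.3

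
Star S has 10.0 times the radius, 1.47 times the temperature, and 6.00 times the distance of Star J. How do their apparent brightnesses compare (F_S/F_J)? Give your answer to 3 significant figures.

13.0

L_S/L_J = (R_S/R_J)²(T_S/T_J)⁴ = (10.0)² × (1.47)⁴ = 466.9.
F_S/F_J = (L_S/L_J)/(d_S/d_J)² = 466.9 / (6.00)² = 12.97.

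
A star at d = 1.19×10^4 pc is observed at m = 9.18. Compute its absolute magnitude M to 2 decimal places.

-6.20

M = m − 5 log₁₀(d/10 pc) = 9.18 − 5 log₁₀(1.19×10^4/10)
  = 9.18 − 5 × 3.076 = 9.18 − 15.38 = -6.20.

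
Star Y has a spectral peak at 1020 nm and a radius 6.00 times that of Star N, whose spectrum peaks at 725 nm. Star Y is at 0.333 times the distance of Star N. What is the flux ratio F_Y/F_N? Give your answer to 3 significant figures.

Wien's law: T_Y/T_N = λ_N/λ_Y = 725/1020 = 0.7108.
L_Y/L_N = (R_Y/R_N)²(T_Y/T_N)⁴ = (6.00)²(0.7108)⁴ = 9.189.
F_Y/F_N = (L_Y/L_N)/(d_Y/d_N)² = 9.189/(0.333)² = 82.86.

82.9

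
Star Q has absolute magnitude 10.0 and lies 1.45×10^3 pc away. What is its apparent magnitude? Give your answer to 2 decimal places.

m = M + 5 log₁₀(d/10 pc) = 10.0 + 5 log₁₀(1.45×10^3/10)
  = 10.0 + 5 × 2.161 = 10.0 + 10.81 = 20.81.

20.81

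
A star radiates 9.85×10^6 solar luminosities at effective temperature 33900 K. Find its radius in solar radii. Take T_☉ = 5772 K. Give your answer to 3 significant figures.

91.0 solar radii

R/R_☉ = √(L/L_☉) / (T/T_☉)² = √(9.85×10^6) / (5.873)²
       = 3138 / 34.49 = 90.99.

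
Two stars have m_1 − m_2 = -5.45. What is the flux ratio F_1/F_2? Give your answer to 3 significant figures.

151

F_1/F_2 = 10^(−(m_1 − m_2)/2.5) = 10^(5.45/2.5) = 10^2.180 = 151.4.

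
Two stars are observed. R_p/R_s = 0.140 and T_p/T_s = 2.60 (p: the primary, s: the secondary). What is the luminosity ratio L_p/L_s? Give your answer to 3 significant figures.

0.896

From the Stefan–Boltzmann law, L ∝ R²T⁴, so
L_p/L_s = (R_p/R_s)² (T_p/T_s)⁴ = (0.140)² × (2.60)⁴ = 0.01960 × 45.70 = 0.8957.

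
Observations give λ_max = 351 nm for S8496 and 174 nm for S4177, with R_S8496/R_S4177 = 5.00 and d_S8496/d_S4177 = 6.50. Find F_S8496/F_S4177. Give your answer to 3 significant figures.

0.0357

Wien's law: T_S8496/T_S4177 = λ_S4177/λ_S8496 = 174/351 = 0.4957.
L_S8496/L_S4177 = (R_S8496/R_S4177)²(T_S8496/T_S4177)⁴ = (5.00)²(0.4957)⁴ = 1.510.
F_S8496/F_S4177 = (L_S8496/L_S4177)/(d_S8496/d_S4177)² = 1.510/(6.50)² = 0.03573.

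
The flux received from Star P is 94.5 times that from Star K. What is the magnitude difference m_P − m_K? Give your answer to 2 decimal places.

m_P − m_K = −2.5 log₁₀(F_P/F_K) = −2.5 log₁₀(94.5) = −2.5 × (1.975) = -4.939.

-4.94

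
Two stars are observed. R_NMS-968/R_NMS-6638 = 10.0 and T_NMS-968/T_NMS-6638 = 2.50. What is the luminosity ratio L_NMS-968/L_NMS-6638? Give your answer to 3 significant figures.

3.91×10^3

From the Stefan–Boltzmann law, L ∝ R²T⁴, so
L_NMS-968/L_NMS-6638 = (R_NMS-968/R_NMS-6638)² (T_NMS-968/T_NMS-6638)⁴ = (10.0)² × (2.50)⁴ = 100.0 × 39.06 = 3906.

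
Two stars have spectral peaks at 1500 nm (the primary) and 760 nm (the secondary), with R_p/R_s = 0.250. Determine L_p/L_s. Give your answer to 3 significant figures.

0.00412

Wien's law gives T ∝ 1/λ_max, so T_p/T_s = λ_s/λ_p = 760/1500 = 0.5067.
Then L ∝ R²T⁴ gives L_p/L_s = (0.250)² × (0.5067)⁴ = 0.06250 × 0.06590 = 0.004119.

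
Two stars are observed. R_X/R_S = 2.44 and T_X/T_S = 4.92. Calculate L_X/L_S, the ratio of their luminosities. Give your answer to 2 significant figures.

From the Stefan–Boltzmann law, L ∝ R²T⁴, so
L_X/L_S = (R_X/R_S)² (T_X/T_S)⁴ = (2.44)² × (4.92)⁴ = 5.954 × 585.9 = 3489.

3.5×10^3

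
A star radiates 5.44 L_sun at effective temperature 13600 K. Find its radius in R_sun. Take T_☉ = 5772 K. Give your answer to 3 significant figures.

0.420 R_sun

R/R_☉ = √(L/L_☉) / (T/T_☉)² = √(5.44) / (2.356)²
       = 2.332 / 5.552 = 0.4201.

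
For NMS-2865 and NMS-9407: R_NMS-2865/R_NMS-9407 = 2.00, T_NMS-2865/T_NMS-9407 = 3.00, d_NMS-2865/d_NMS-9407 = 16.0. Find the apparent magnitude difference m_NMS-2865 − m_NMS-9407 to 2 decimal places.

-0.26

L_NMS-2865/L_NMS-9407 = (2.00)²(3.00)⁴ = 324.0.
F_NMS-2865/F_NMS-9407 = (L_NMS-2865/L_NMS-9407)/(d_NMS-2865/d_NMS-9407)² = 324.0/256.0 = 1.266.
m_NMS-2865 − m_NMS-9407 = −2.5 log₁₀(1.266) = -0.26.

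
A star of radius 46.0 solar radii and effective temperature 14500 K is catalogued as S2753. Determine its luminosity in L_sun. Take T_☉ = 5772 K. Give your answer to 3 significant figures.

8.43×10^4 L_sun

L/L_☉ = (R/R_☉)² (T/T_☉)⁴ = (46.0)² × (14500/5772)⁴
       = 2116 × (2.512)⁴ = 2116 × 39.83 = 8.427×10^4.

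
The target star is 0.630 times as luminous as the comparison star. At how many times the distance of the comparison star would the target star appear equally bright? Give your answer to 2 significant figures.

Equal flux requires L_t/d_t² = L_c/d_c², so d_t/d_c = √(L_t/L_c)
= √(0.630) = 0.7937.

0.79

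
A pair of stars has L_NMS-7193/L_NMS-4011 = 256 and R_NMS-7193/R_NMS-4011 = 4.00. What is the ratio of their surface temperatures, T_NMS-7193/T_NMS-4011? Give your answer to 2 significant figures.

2.0

L ∝ R²T⁴ gives T ∝ (L/R²)^(1/4), so
T_NMS-7193/T_NMS-4011 = (256 / 4.00²)^(1/4) = (16.00)^(1/4) = 2.000.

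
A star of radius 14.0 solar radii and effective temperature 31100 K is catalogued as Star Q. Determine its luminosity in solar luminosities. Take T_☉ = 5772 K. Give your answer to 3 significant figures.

L/L_☉ = (R/R_☉)² (T/T_☉)⁴ = (14.0)² × (31100/5772)⁴
       = 196.0 × (5.388)⁴ = 196.0 × 842.8 = 1.652×10^5.

1.65×10^5 solar luminosities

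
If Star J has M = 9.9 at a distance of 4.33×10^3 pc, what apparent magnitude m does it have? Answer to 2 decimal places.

m = M + 5 log₁₀(d/10 pc) = 9.9 + 5 log₁₀(4.33×10^3/10)
  = 9.9 + 5 × 2.636 = 9.9 + 13.18 = 23.08.

23.08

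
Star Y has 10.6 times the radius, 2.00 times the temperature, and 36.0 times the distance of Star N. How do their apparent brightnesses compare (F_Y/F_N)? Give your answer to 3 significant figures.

1.39

L_Y/L_N = (R_Y/R_N)²(T_Y/T_N)⁴ = (10.6)² × (2.00)⁴ = 1798.
F_Y/F_N = (L_Y/L_N)/(d_Y/d_N)² = 1798 / (36.0)² = 1.387.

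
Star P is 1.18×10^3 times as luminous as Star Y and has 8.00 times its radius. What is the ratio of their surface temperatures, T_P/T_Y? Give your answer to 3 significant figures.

L ∝ R²T⁴ gives T ∝ (L/R²)^(1/4), so
T_P/T_Y = (1.18×10^3 / 8.00²)^(1/4) = (18.44)^(1/4) = 2.072.

2.07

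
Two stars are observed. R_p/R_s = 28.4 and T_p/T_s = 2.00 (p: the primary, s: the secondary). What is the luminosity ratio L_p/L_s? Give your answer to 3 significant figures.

1.29×10^4

From the Stefan–Boltzmann law, L ∝ R²T⁴, so
L_p/L_s = (R_p/R_s)² (T_p/T_s)⁴ = (28.4)² × (2.00)⁴ = 806.6 × 16.00 = 1.290×10^4.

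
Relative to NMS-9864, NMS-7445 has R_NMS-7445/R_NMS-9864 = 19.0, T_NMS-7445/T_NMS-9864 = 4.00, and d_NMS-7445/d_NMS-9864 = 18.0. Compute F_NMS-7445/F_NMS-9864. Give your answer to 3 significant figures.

285

L_NMS-7445/L_NMS-9864 = (R_NMS-7445/R_NMS-9864)²(T_NMS-7445/T_NMS-9864)⁴ = (19.0)² × (4.00)⁴ = 9.242×10^4.
F_NMS-7445/F_NMS-9864 = (L_NMS-7445/L_NMS-9864)/(d_NMS-7445/d_NMS-9864)² = 9.242×10^4 / (18.0)² = 285.2.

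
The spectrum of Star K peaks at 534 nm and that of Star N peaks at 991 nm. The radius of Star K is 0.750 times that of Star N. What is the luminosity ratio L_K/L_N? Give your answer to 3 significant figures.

6.67

Wien's law gives T ∝ 1/λ_max, so T_K/T_N = λ_N/λ_K = 991/534 = 1.856.
Then L ∝ R²T⁴ gives L_K/L_N = (0.750)² × (1.856)⁴ = 0.5625 × 11.86 = 6.672.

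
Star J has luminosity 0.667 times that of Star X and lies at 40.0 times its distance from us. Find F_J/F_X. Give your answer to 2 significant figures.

F = L/(4πd²), so F_J/F_X = (L_J/L_X) / (d_J/d_X)²
= 0.667 / (40.0)² = 0.667 / 1600 = 4.169×10^-4.

4.2×10^-4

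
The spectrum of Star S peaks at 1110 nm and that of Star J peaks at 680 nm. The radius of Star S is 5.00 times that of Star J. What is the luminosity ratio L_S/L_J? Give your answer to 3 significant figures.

3.52

Wien's law gives T ∝ 1/λ_max, so T_S/T_J = λ_J/λ_S = 680/1110 = 0.6126.
Then L ∝ R²T⁴ gives L_S/L_J = (5.00)² × (0.6126)⁴ = 25.00 × 0.1408 = 3.521.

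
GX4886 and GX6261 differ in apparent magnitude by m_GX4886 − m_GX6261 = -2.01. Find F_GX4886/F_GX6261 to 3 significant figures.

F_GX4886/F_GX6261 = 10^(−(m_GX4886 − m_GX6261)/2.5) = 10^(2.01/2.5) = 10^0.804 = 6.368.

6.37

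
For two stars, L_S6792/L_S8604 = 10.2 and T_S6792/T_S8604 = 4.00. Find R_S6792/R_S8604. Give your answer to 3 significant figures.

0.200

L ∝ R²T⁴ gives R ∝ √L / T², so
R_S6792/R_S8604 = √(10.2) / (4.00)² = 3.194 / 16.00 = 0.1996.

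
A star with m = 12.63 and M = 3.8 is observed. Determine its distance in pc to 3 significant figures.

583 pc

m − M = 5 log₁₀(d/10 pc)
12.63 − (3.8) = 8.83 = 5 log₁₀(d/10)
d = 10 × 10^(8.83/5) = 10 × 10^1.766 = 583.4 pc.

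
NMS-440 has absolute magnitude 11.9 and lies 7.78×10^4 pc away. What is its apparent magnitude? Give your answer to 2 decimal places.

31.35

m = M + 5 log₁₀(d/10 pc) = 11.9 + 5 log₁₀(7.78×10^4/10)
  = 11.9 + 5 × 3.891 = 11.9 + 19.45 = 31.35.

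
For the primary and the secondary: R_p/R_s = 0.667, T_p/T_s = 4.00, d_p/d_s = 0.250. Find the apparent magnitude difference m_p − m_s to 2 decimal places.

L_p/L_s = (0.667)²(4.00)⁴ = 113.9.
F_p/F_s = (L_p/L_s)/(d_p/d_s)² = 113.9/0.06250 = 1822.
m_p − m_s = −2.5 log₁₀(1822) = -8.15.

-8.15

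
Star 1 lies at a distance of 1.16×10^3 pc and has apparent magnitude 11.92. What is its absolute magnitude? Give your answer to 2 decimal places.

M = m − 5 log₁₀(d/10 pc) = 11.92 − 5 log₁₀(1.16×10^3/10)
  = 11.92 − 5 × 2.064 = 11.92 − 10.32 = 1.60.

1.60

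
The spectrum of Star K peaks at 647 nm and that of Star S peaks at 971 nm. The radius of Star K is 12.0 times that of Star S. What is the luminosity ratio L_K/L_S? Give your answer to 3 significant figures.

Wien's law gives T ∝ 1/λ_max, so T_K/T_S = λ_S/λ_K = 971/647 = 1.501.
Then L ∝ R²T⁴ gives L_K/L_S = (12.0)² × (1.501)⁴ = 144.0 × 5.073 = 730.5.

731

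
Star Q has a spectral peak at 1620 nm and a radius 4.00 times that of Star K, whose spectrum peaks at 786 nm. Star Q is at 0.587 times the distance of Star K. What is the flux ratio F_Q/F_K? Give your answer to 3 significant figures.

Wien's law: T_Q/T_K = λ_K/λ_Q = 786/1620 = 0.4852.
L_Q/L_K = (R_Q/R_K)²(T_Q/T_K)⁴ = (4.00)²(0.4852)⁴ = 0.8866.
F_Q/F_K = (L_Q/L_K)/(d_Q/d_K)² = 0.8866/(0.587)² = 2.573.

2.57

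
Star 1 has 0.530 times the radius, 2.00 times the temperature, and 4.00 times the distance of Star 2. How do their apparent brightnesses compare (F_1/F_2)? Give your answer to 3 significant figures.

L_1/L_2 = (R_1/R_2)²(T_1/T_2)⁴ = (0.530)² × (2.00)⁴ = 4.494.
F_1/F_2 = (L_1/L_2)/(d_1/d_2)² = 4.494 / (4.00)² = 0.2809.

0.281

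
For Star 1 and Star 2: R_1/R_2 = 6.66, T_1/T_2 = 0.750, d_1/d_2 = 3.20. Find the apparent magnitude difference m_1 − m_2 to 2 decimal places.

L_1/L_2 = (6.66)²(0.750)⁴ = 14.03.
F_1/F_2 = (L_1/L_2)/(d_1/d_2)² = 14.03/10.24 = 1.371.
m_1 − m_2 = −2.5 log₁₀(1.371) = -0.34.

-0.34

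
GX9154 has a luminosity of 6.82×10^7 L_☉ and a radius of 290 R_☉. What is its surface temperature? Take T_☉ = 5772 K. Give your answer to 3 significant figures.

3.08×10^4 K

T/T_☉ = (L/L_☉)^(1/4) / (R/R_☉)^(1/2)
T = 5772 × (6.82×10^7)^(1/4) / √(290) = 5772 × 90.88 / 17.03 = 3.080×10^4 K.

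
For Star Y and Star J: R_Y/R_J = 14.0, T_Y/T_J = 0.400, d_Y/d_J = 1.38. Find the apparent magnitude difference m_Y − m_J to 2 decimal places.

-1.05

L_Y/L_J = (14.0)²(0.400)⁴ = 5.018.
F_Y/F_J = (L_Y/L_J)/(d_Y/d_J)² = 5.018/1.904 = 2.635.
m_Y − m_J = −2.5 log₁₀(2.635) = -1.05.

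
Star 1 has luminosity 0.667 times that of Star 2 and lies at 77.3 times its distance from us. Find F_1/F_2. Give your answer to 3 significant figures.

F = L/(4πd²), so F_1/F_2 = (L_1/L_2) / (d_1/d_2)²
= 0.667 / (77.3)² = 0.667 / 5975 = 1.116×10^-4.

1.12×10^-4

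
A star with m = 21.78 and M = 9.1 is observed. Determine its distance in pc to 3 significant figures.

3.44×10^3 pc

m − M = 5 log₁₀(d/10 pc)
21.78 − (9.1) = 12.68 = 5 log₁₀(d/10)
d = 10 × 10^(12.68/5) = 10 × 10^2.536 = 3436 pc.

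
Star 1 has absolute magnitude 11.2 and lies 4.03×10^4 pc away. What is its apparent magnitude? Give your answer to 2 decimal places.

m = M + 5 log₁₀(d/10 pc) = 11.2 + 5 log₁₀(4.03×10^4/10)
  = 11.2 + 5 × 3.605 = 11.2 + 18.03 = 29.23.

29.23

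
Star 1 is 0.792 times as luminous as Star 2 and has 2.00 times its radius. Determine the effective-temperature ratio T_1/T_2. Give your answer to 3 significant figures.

L ∝ R²T⁴ gives T ∝ (L/R²)^(1/4), so
T_1/T_2 = (0.792 / 2.00²)^(1/4) = (0.1980)^(1/4) = 0.6671.

0.667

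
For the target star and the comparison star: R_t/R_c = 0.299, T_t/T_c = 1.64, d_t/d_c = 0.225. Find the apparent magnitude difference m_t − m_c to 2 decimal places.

-2.77

L_t/L_c = (0.299)²(1.64)⁴ = 0.6467.
F_t/F_c = (L_t/L_c)/(d_t/d_c)² = 0.6467/0.05063 = 12.77.
m_t − m_c = −2.5 log₁₀(12.77) = -2.77.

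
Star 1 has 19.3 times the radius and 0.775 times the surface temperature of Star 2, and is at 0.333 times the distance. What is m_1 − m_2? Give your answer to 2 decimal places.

-7.71

L_1/L_2 = (19.3)²(0.775)⁴ = 134.4.
F_1/F_2 = (L_1/L_2)/(d_1/d_2)² = 134.4/0.1109 = 1212.
m_1 − m_2 = −2.5 log₁₀(1212) = -7.71.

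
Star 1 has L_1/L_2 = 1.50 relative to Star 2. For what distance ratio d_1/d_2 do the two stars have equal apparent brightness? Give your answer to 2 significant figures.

1.2

Equal flux requires L_1/d_1² = L_2/d_2², so d_1/d_2 = √(L_1/L_2)
= √(1.50) = 1.225.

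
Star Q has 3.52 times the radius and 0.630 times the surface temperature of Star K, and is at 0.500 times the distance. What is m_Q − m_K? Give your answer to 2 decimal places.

-2.23

L_Q/L_K = (3.52)²(0.630)⁴ = 1.952.
F_Q/F_K = (L_Q/L_K)/(d_Q/d_K)² = 1.952/0.2500 = 7.807.
m_Q − m_K = −2.5 log₁₀(7.807) = -2.23.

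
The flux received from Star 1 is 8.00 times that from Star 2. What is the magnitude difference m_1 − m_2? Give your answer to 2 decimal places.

-2.26

m_1 − m_2 = −2.5 log₁₀(F_1/F_2) = −2.5 log₁₀(8.00) = −2.5 × (0.903) = -2.258.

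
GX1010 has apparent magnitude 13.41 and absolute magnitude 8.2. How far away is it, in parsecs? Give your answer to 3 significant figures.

m − M = 5 log₁₀(d/10 pc)
13.41 − (8.2) = 5.21 = 5 log₁₀(d/10)
d = 10 × 10^(5.21/5) = 10 × 10^1.042 = 110.2 pc.

110 pc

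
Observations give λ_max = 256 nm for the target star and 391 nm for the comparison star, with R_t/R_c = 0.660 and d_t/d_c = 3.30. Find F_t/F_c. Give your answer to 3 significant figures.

Wien's law: T_t/T_c = λ_c/λ_t = 391/256 = 1.527.
L_t/L_c = (R_t/R_c)²(T_t/T_c)⁴ = (0.660)²(1.527)⁴ = 2.370.
F_t/F_c = (L_t/L_c)/(d_t/d_c)² = 2.370/(3.30)² = 0.2177.

0.218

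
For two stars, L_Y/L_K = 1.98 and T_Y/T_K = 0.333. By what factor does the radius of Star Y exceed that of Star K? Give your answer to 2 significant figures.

L ∝ R²T⁴ gives R ∝ √L / T², so
R_Y/R_K = √(1.98) / (0.333)² = 1.407 / 0.1109 = 12.69.

13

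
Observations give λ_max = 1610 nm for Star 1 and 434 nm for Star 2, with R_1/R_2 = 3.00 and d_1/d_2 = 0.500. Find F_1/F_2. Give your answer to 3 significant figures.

Wien's law: T_1/T_2 = λ_2/λ_1 = 434/1610 = 0.2696.
L_1/L_2 = (R_1/R_2)²(T_1/T_2)⁴ = (3.00)²(0.2696)⁴ = 0.04752.
F_1/F_2 = (L_1/L_2)/(d_1/d_2)² = 0.04752/(0.500)² = 0.1901.

0.190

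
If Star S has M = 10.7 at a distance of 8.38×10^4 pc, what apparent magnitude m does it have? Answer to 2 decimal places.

m = M + 5 log₁₀(d/10 pc) = 10.7 + 5 log₁₀(8.38×10^4/10)
  = 10.7 + 5 × 3.923 = 10.7 + 19.62 = 30.32.

30.32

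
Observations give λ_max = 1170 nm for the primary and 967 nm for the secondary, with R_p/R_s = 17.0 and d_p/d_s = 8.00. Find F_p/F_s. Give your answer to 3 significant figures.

Wien's law: T_p/T_s = λ_s/λ_p = 967/1170 = 0.8265.
L_p/L_s = (R_p/R_s)²(T_p/T_s)⁴ = (17.0)²(0.8265)⁴ = 134.9.
F_p/F_s = (L_p/L_s)/(d_p/d_s)² = 134.9/(8.00)² = 2.107.

2.11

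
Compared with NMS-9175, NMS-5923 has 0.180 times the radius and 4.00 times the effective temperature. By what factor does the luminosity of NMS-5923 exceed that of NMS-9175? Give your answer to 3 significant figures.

8.29

From the Stefan–Boltzmann law, L ∝ R²T⁴, so
L_NMS-5923/L_NMS-9175 = (R_NMS-5923/R_NMS-9175)² (T_NMS-5923/T_NMS-9175)⁴ = (0.180)² × (4.00)⁴ = 0.03240 × 256.0 = 8.294.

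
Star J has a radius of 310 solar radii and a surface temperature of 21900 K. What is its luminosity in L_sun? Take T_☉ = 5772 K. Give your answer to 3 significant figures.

L/L_☉ = (R/R_☉)² (T/T_☉)⁴ = (310)² × (21900/5772)⁴
       = 9.610×10^4 × (3.794)⁴ = 9.610×10^4 × 207.2 = 1.992×10^7.

1.99×10^7 L_sun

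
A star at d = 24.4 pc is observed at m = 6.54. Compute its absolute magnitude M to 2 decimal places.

4.60

M = m − 5 log₁₀(d/10 pc) = 6.54 − 5 log₁₀(24.4/10)
  = 6.54 − 5 × 0.387 = 6.54 − 1.94 = 4.60.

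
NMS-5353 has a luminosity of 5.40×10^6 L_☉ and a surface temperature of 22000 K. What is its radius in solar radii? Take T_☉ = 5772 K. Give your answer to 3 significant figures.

R/R_☉ = √(L/L_☉) / (T/T_☉)² = √(5.40×10^6) / (3.812)²
       = 2324 / 14.53 = 160.0.

160 solar radii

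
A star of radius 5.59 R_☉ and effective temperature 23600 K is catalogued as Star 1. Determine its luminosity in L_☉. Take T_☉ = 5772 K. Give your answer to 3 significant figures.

8.73×10^3 L_☉

L/L_☉ = (R/R_☉)² (T/T_☉)⁴ = (5.59)² × (23600/5772)⁴
       = 31.25 × (4.089)⁴ = 31.25 × 279.5 = 8733.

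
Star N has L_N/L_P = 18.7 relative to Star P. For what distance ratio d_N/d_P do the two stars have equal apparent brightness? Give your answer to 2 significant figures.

Equal flux requires L_N/d_N² = L_P/d_P², so d_N/d_P = √(L_N/L_P)
= √(18.7) = 4.324.

4.3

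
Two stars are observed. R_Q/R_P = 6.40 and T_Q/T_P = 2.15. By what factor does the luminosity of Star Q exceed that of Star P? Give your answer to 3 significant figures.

From the Stefan–Boltzmann law, L ∝ R²T⁴, so
L_Q/L_P = (R_Q/R_P)² (T_Q/T_P)⁴ = (6.40)² × (2.15)⁴ = 40.96 × 21.37 = 875.2.

875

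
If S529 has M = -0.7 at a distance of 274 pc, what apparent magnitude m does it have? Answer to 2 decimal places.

m = M + 5 log₁₀(d/10 pc) = -0.7 + 5 log₁₀(274/10)
  = -0.7 + 5 × 1.438 = -0.7 + 7.19 = 6.49.

6.49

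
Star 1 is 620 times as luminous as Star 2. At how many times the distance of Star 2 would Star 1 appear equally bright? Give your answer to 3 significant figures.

24.9

Equal flux requires L_1/d_1² = L_2/d_2², so d_1/d_2 = √(L_1/L_2)
= √(620) = 24.90.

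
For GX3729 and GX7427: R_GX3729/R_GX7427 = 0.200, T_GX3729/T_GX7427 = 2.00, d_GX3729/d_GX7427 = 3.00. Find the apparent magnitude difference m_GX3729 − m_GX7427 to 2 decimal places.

L_GX3729/L_GX7427 = (0.200)²(2.00)⁴ = 0.6400.
F_GX3729/F_GX7427 = (L_GX3729/L_GX7427)/(d_GX3729/d_GX7427)² = 0.6400/9.000 = 0.07111.
m_GX3729 − m_GX7427 = −2.5 log₁₀(0.07111) = 2.87.

2.87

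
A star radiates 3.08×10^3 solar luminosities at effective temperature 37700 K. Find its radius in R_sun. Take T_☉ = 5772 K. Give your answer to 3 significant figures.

R/R_☉ = √(L/L_☉) / (T/T_☉)² = √(3.08×10^3) / (6.532)²
       = 55.50 / 42.66 = 1.301.

1.30 R_sun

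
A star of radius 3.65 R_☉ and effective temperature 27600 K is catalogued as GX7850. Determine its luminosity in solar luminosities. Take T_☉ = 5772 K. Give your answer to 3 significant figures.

L/L_☉ = (R/R_☉)² (T/T_☉)⁴ = (3.65)² × (27600/5772)⁴
       = 13.32 × (4.782)⁴ = 13.32 × 522.8 = 6965.

6.96×10^3 solar luminosities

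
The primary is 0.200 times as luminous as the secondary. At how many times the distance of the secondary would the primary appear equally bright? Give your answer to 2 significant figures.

Equal flux requires L_p/d_p² = L_s/d_s², so d_p/d_s = √(L_p/L_s)
= √(0.200) = 0.4472.

0.45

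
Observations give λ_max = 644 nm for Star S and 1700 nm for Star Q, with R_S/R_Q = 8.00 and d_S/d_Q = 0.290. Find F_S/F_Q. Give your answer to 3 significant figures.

3.70×10^4

Wien's law: T_S/T_Q = λ_Q/λ_S = 1700/644 = 2.640.
L_S/L_Q = (R_S/R_Q)²(T_S/T_Q)⁴ = (8.00)²(2.640)⁴ = 3108.
F_S/F_Q = (L_S/L_Q)/(d_S/d_Q)² = 3108/(0.290)² = 3.695×10^4.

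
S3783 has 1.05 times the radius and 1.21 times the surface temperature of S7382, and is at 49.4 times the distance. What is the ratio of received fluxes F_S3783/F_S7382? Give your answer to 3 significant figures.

9.68×10^-4

L_S3783/L_S7382 = (R_S3783/R_S7382)²(T_S3783/T_S7382)⁴ = (1.05)² × (1.21)⁴ = 2.363.
F_S3783/F_S7382 = (L_S3783/L_S7382)/(d_S3783/d_S7382)² = 2.363 / (49.4)² = 9.684×10^-4.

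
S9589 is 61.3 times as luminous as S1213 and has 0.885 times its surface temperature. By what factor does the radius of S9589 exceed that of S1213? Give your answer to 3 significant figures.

L ∝ R²T⁴ gives R ∝ √L / T², so
R_S9589/R_S1213 = √(61.3) / (0.885)² = 7.829 / 0.7832 = 9.996.

10.0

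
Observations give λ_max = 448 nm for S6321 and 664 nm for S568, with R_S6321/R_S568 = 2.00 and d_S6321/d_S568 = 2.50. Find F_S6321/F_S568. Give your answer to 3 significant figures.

3.09

Wien's law: T_S6321/T_S568 = λ_S568/λ_S6321 = 664/448 = 1.482.
L_S6321/L_S568 = (R_S6321/R_S568)²(T_S6321/T_S568)⁴ = (2.00)²(1.482)⁴ = 19.30.
F_S6321/F_S568 = (L_S6321/L_S568)/(d_S6321/d_S568)² = 19.30/(2.50)² = 3.088.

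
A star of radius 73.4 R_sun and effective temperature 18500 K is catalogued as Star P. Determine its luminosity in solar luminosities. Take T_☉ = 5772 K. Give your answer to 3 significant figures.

L/L_☉ = (R/R_☉)² (T/T_☉)⁴ = (73.4)² × (18500/5772)⁴
       = 5388 × (3.205)⁴ = 5388 × 105.5 = 5.686×10^5.

5.69×10^5 solar luminosities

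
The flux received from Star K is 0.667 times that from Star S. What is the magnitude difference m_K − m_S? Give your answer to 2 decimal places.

m_K − m_S = −2.5 log₁₀(F_K/F_S) = −2.5 log₁₀(0.667) = −2.5 × (-0.176) = 0.440.

0.44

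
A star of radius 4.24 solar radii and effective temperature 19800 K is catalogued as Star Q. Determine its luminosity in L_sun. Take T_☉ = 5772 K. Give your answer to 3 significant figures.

2.49×10^3 L_sun

L/L_☉ = (R/R_☉)² (T/T_☉)⁴ = (4.24)² × (19800/5772)⁴
       = 17.98 × (3.430)⁴ = 17.98 × 138.5 = 2489.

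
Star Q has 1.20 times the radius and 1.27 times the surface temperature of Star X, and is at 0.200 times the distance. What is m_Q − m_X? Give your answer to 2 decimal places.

-4.93

L_Q/L_X = (1.20)²(1.27)⁴ = 3.746.
F_Q/F_X = (L_Q/L_X)/(d_Q/d_X)² = 3.746/0.04000 = 93.65.
m_Q − m_X = −2.5 log₁₀(93.65) = -4.93.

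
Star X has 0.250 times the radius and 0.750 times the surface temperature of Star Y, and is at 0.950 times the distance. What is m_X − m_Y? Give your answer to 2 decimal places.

4.15

L_X/L_Y = (0.250)²(0.750)⁴ = 0.01978.
F_X/F_Y = (L_X/L_Y)/(d_X/d_Y)² = 0.01978/0.9025 = 0.02191.
m_X − m_Y = −2.5 log₁₀(0.02191) = 4.15.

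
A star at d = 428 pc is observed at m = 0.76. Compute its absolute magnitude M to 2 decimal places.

-7.40

M = m − 5 log₁₀(d/10 pc) = 0.76 − 5 log₁₀(428/10)
  = 0.76 − 5 × 1.631 = 0.76 − 8.16 = -7.40.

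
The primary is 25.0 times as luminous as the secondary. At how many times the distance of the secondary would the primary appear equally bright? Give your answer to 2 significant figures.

5.0

Equal flux requires L_p/d_p² = L_s/d_s², so d_p/d_s = √(L_p/L_s)
= √(25.0) = 5.000.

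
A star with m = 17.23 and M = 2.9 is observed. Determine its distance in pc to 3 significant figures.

7.35×10^3 pc

m − M = 5 log₁₀(d/10 pc)
17.23 − (2.9) = 14.33 = 5 log₁₀(d/10)
d = 10 × 10^(14.33/5) = 10 × 10^2.866 = 7345 pc.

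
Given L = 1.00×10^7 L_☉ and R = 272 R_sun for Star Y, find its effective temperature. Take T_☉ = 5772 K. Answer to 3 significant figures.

T/T_☉ = (L/L_☉)^(1/4) / (R/R_☉)^(1/2)
T = 5772 × (1.00×10^7)^(1/4) / √(272) = 5772 × 56.23 / 16.49 = 1.968×10^4 K.

1.97×10^4 K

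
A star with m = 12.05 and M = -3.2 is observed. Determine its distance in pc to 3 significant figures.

m − M = 5 log₁₀(d/10 pc)
12.05 − (-3.2) = 15.25 = 5 log₁₀(d/10)
d = 10 × 10^(15.25/5) = 10 × 10^3.050 = 1.122×10^4 pc.

1.12×10^4 pc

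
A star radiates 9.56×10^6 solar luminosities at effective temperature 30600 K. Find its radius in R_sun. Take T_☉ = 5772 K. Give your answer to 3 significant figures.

110 R_sun

R/R_☉ = √(L/L_☉) / (T/T_☉)² = √(9.56×10^6) / (5.301)²
       = 3092 / 28.11 = 110.0.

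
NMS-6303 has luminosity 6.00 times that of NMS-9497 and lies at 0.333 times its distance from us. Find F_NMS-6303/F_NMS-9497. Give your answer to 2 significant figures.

F = L/(4πd²), so F_NMS-6303/F_NMS-9497 = (L_NMS-6303/L_NMS-9497) / (d_NMS-6303/d_NMS-9497)²
= 6.00 / (0.333)² = 6.00 / 0.1109 = 54.11.

54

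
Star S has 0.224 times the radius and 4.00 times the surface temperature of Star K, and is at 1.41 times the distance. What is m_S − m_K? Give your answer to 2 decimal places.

-2.03

L_S/L_K = (0.224)²(4.00)⁴ = 12.85.
F_S/F_K = (L_S/L_K)/(d_S/d_K)² = 12.85/1.988 = 6.461.
m_S − m_K = −2.5 log₁₀(6.461) = -2.03.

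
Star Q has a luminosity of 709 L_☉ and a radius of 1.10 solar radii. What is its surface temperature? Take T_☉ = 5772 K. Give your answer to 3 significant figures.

2.84×10^4 K

T/T_☉ = (L/L_☉)^(1/4) / (R/R_☉)^(1/2)
T = 5772 × (709)^(1/4) / √(1.10) = 5772 × 5.160 / 1.049 = 2.840×10^4 K.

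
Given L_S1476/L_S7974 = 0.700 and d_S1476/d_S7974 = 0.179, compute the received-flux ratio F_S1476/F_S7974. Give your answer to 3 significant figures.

F = L/(4πd²), so F_S1476/F_S7974 = (L_S1476/L_S7974) / (d_S1476/d_S7974)²
= 0.700 / (0.179)² = 0.700 / 0.03204 = 21.85.

21.8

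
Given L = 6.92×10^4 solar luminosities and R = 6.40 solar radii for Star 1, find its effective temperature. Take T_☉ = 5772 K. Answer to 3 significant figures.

3.70×10^4 K

T/T_☉ = (L/L_☉)^(1/4) / (R/R_☉)^(1/2)
T = 5772 × (6.92×10^4)^(1/4) / √(6.40) = 5772 × 16.22 / 2.530 = 3.701×10^4 K.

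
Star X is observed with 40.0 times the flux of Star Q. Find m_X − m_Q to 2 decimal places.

m_X − m_Q = −2.5 log₁₀(F_X/F_Q) = −2.5 log₁₀(40.0) = −2.5 × (1.602) = -4.005.

-4.01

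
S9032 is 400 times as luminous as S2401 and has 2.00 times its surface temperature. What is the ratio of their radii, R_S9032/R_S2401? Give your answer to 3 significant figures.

L ∝ R²T⁴ gives R ∝ √L / T², so
R_S9032/R_S2401 = √(400) / (2.00)² = 20.00 / 4.000 = 5.000.

5.00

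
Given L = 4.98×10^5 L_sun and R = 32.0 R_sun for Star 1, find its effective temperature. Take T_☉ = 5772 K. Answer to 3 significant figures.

2.71×10^4 K

T/T_☉ = (L/L_☉)^(1/4) / (R/R_☉)^(1/2)
T = 5772 × (4.98×10^5)^(1/4) / √(32.0) = 5772 × 26.56 / 5.657 = 2.711×10^4 K.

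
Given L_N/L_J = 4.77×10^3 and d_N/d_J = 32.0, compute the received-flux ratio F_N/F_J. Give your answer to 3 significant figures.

F = L/(4πd²), so F_N/F_J = (L_N/L_J) / (d_N/d_J)²
= 4.77×10^3 / (32.0)² = 4.77×10^3 / 1024 = 4.658.

4.66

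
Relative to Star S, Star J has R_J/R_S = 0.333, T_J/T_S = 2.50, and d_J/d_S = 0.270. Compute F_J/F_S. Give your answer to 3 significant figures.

59.4

L_J/L_S = (R_J/R_S)²(T_J/T_S)⁴ = (0.333)² × (2.50)⁴ = 4.332.
F_J/F_S = (L_J/L_S)/(d_J/d_S)² = 4.332 / (0.270)² = 59.42.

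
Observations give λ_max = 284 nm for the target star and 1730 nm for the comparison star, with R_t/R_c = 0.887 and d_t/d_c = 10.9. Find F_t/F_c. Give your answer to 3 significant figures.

Wien's law: T_t/T_c = λ_c/λ_t = 1730/284 = 6.092.
L_t/L_c = (R_t/R_c)²(T_t/T_c)⁴ = (0.887)²(6.092)⁴ = 1083.
F_t/F_c = (L_t/L_c)/(d_t/d_c)² = 1083/(10.9)² = 9.118.

9.12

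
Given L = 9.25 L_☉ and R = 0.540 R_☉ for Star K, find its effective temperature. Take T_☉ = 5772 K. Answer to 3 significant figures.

1.37×10^4 K

T/T_☉ = (L/L_☉)^(1/4) / (R/R_☉)^(1/2)
T = 5772 × (9.25)^(1/4) / √(0.540) = 5772 × 1.744 / 0.7348 = 1.370×10^4 K.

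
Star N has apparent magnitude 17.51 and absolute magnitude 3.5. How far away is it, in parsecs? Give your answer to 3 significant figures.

6.34×10^3 pc

m − M = 5 log₁₀(d/10 pc)
17.51 − (3.5) = 14.01 = 5 log₁₀(d/10)
d = 10 × 10^(14.01/5) = 10 × 10^2.802 = 6339 pc.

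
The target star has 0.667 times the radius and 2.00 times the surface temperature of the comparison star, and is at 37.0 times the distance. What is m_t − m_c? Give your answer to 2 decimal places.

5.71

L_t/L_c = (0.667)²(2.00)⁴ = 7.118.
F_t/F_c = (L_t/L_c)/(d_t/d_c)² = 7.118/1369 = 0.005200.
m_t − m_c = −2.5 log₁₀(0.005200) = 5.71.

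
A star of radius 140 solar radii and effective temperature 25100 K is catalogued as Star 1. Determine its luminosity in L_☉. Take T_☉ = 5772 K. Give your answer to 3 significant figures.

7.01×10^6 L_☉

L/L_☉ = (R/R_☉)² (T/T_☉)⁴ = (140)² × (25100/5772)⁴
       = 1.960×10^4 × (4.349)⁴ = 1.960×10^4 × 357.6 = 7.009×10^6.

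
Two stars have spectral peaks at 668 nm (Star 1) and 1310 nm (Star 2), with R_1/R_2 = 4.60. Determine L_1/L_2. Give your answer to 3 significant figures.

Wien's law gives T ∝ 1/λ_max, so T_1/T_2 = λ_2/λ_1 = 1310/668 = 1.961.
Then L ∝ R²T⁴ gives L_1/L_2 = (4.60)² × (1.961)⁴ = 21.16 × 14.79 = 313.0.

313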